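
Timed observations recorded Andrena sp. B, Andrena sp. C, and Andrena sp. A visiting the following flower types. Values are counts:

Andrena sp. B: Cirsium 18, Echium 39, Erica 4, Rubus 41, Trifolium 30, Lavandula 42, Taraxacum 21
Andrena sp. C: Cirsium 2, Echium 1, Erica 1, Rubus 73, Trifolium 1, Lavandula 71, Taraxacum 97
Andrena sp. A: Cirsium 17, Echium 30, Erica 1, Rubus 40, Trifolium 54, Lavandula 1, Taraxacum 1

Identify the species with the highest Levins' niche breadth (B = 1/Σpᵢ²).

Andrena sp. B

Proportions for Andrena sp. B (n=195): 18/195=0.0923, 39/195=0.2000, 4/195=0.0205, 41/195=0.2103, 30/195=0.1538, 42/195=0.2154, 21/195=0.1077
Proportions for Andrena sp. C (n=246): 2/246=0.0081, 1/246=0.0041, 1/246=0.0041, 73/246=0.2967, 1/246=0.0041, 71/246=0.2886, 97/246=0.3943
Proportions for Andrena sp. A (n=144): 17/144=0.1181, 30/144=0.2083, 1/144=0.0069, 40/144=0.2778, 54/144=0.3750, 1/144=0.0069, 1/144=0.0069
Σp_Bᵢ² = 0.0923² + 0.2000² + 0.0205² + 0.2103² + 0.1538² + 0.2154² + 0.1077² = 0.008519 + 0.040000 + 0.000420 + 0.044226 + 0.023654 + 0.046397 + 0.011599 = 0.174815
B_B = 1 / 0.174815 = 5.7203
Σp_Cᵢ² = 0.0081² + 0.0041² + 0.0041² + 0.2967² + 0.0041² + 0.2886² + 0.3943² = 0.000066 + 0.000017 + 0.000017 + 0.088031 + 0.000017 + 0.083290 + 0.155472 = 0.326910
B_C = 1 / 0.326910 = 3.0589
Σp_Aᵢ² = 0.1181² + 0.2083² + 0.0069² + 0.2778² + 0.3750² + 0.0069² + 0.0069² = 0.013948 + 0.043389 + 0.000048 + 0.077173 + 0.140625 + 0.000048 + 0.000048 = 0.275279
B_A = 1 / 0.275279 = 3.6327
Highest B → broadest niche (most generalist): Andrena sp. B (B = 5.72).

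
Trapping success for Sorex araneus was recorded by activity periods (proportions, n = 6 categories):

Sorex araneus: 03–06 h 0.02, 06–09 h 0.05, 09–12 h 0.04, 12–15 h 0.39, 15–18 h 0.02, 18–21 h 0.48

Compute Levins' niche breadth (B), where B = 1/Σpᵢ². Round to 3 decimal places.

Σpᵢ² = 0.02² + 0.05² + 0.04² + 0.39² + 0.02² + 0.48² = 0.0004 + 0.0025 + 0.0016 + 0.1521 + 0.0004 + 0.2304 = 0.3874
B = 1 / 0.3874 = 2.58131

2.581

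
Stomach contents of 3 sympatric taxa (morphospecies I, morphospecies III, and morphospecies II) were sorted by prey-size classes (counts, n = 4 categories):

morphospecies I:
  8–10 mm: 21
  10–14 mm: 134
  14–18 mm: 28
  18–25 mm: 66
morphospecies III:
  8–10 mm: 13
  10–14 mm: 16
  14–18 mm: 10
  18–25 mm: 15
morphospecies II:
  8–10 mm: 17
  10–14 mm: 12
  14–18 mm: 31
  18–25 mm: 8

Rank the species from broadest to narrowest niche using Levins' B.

Proportions for morphospecies I (n=249): 21/249=0.0843, 134/249=0.5382, 28/249=0.1124, 66/249=0.2651
Proportions for morphospecies III (n=54): 13/54=0.2407, 16/54=0.2963, 10/54=0.1852, 15/54=0.2778
Proportions for morphospecies II (n=68): 17/68=0.2500, 12/68=0.1765, 31/68=0.4559, 8/68=0.1176
Σp_Iᵢ² = 0.0843² + 0.5382² + 0.1124² + 0.2651² = 0.007106 + 0.289659 + 0.012634 + 0.070278 = 0.379677
B_I = 1 / 0.379677 = 2.6338
Σp_IIIᵢ² = 0.2407² + 0.2963² + 0.1852² + 0.2778² = 0.057936 + 0.087794 + 0.034299 + 0.077173 = 0.257202
B_III = 1 / 0.257202 = 3.8880
Σp_IIᵢ² = 0.2500² + 0.1765² + 0.4559² + 0.1176² = 0.062500 + 0.031152 + 0.207845 + 0.013830 = 0.315327
B_II = 1 / 0.315327 = 3.1713
Ranking by B (broadest → narrowest): morphospecies III (3.89) > morphospecies II (3.17) > morphospecies I (2.63)

morphospecies III > morphospecies II > morphospecies I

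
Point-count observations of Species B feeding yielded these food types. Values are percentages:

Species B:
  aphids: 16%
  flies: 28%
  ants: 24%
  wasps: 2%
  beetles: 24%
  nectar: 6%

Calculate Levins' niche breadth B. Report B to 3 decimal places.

4.480

Convert percentages to proportions (divide by 100).
Σpᵢ² = 0.16² + 0.28² + 0.24² + 0.02² + 0.24² + 0.06² = 0.0256 + 0.0784 + 0.0576 + 0.0004 + 0.0576 + 0.0036 = 0.2232
B = 1 / 0.2232 = 4.48029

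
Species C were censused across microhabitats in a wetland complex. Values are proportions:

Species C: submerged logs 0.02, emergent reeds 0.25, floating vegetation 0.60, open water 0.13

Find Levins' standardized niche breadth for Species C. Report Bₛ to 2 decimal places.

Σpᵢ² = 0.02² + 0.25² + 0.60² + 0.13² = 0.0004 + 0.0625 + 0.3600 + 0.0169 = 0.4398
B = 1 / 0.4398 = 2.2738
Bₛ = (B − 1)/(n − 1) = (2.2738 − 1)/(4 − 1) = 1.2738/3 = 0.4246

0.42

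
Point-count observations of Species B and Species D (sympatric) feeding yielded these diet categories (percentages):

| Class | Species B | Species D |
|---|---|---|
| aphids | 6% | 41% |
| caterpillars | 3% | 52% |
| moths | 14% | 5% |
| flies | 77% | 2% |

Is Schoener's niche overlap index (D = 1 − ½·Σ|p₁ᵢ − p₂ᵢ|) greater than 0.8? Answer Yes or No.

Convert percentages to proportions (divide by 100).
Σ|p₁ᵢ − p₂ᵢ| = 0.35 + 0.49 + 0.09 + 0.75 = 1.68
D = 1 − ½ × 1.68 = 1 − 0.840 = 0.1600
D = 0.1600 < 0.8 → No.

No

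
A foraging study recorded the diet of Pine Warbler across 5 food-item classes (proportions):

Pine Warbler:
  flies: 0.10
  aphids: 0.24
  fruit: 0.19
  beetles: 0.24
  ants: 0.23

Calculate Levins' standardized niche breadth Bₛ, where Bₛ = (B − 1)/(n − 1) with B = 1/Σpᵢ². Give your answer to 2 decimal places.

0.92

Σpᵢ² = 0.10² + 0.24² + 0.19² + 0.24² + 0.23² = 0.0100 + 0.0576 + 0.0361 + 0.0576 + 0.0529 = 0.2142
B = 1 / 0.2142 = 4.6685
Bₛ = (B − 1)/(n − 1) = (4.6685 − 1)/(5 − 1) = 3.6685/4 = 0.9171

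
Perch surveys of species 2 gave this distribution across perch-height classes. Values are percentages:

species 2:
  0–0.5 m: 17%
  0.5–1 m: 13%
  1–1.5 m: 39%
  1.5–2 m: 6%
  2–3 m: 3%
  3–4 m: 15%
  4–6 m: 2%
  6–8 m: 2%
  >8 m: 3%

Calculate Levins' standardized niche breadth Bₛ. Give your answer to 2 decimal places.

0.43

Convert percentages to proportions (divide by 100).
Σpᵢ² = 0.17² + 0.13² + 0.39² + 0.06² + 0.03² + 0.15² + 0.02² + 0.02² + 0.03² = 0.0289 + 0.0169 + 0.1521 + 0.0036 + 0.0009 + 0.0225 + 0.0004 + 0.0004 + 0.0009 = 0.2266
B = 1 / 0.2266 = 4.4131
Bₛ = (B − 1)/(n − 1) = (4.4131 − 1)/(9 − 1) = 3.4131/8 = 0.4266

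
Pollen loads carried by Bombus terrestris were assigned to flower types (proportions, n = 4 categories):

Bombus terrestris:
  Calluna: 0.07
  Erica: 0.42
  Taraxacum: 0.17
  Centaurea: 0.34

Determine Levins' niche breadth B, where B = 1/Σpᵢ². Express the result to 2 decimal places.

Σpᵢ² = 0.07² + 0.42² + 0.17² + 0.34² = 0.0049 + 0.1764 + 0.0289 + 0.1156 = 0.3258
B = 1 / 0.3258 = 3.0694

3.07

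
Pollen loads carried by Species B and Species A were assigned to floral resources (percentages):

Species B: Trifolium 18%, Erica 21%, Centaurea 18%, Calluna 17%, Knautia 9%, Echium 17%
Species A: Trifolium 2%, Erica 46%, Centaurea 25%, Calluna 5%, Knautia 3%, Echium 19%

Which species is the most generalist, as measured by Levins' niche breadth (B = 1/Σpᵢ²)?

Convert percentages to proportions (divide by 100).
Σp_Bᵢ² = 0.18² + 0.21² + 0.18² + 0.17² + 0.09² + 0.17² = 0.0324 + 0.0441 + 0.0324 + 0.0289 + 0.0081 + 0.0289 = 0.1748
B_B = 1 / 0.1748 = 5.7208
Σp_Aᵢ² = 0.02² + 0.46² + 0.25² + 0.05² + 0.03² + 0.19² = 0.0004 + 0.2116 + 0.0625 + 0.0025 + 0.0009 + 0.0361 = 0.3140
B_A = 1 / 0.3140 = 3.1847
Highest B → broadest niche (most generalist): Species B (B = 5.72).

Species B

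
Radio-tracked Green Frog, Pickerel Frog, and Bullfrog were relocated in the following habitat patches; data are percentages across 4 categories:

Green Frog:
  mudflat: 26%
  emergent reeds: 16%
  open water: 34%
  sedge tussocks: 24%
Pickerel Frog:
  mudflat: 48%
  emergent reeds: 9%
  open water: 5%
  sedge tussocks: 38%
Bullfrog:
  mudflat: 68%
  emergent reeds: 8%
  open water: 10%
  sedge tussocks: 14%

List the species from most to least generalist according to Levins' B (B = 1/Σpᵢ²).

Convert percentages to proportions (divide by 100).
Σp_Greeᵢ² = 0.26² + 0.16² + 0.34² + 0.24² = 0.0676 + 0.0256 + 0.1156 + 0.0576 = 0.2664
B_Gree = 1 / 0.2664 = 3.7538
Σp_Pickᵢ² = 0.48² + 0.09² + 0.05² + 0.38² = 0.2304 + 0.0081 + 0.0025 + 0.1444 = 0.3854
B_Pick = 1 / 0.3854 = 2.5947
Σp_Bullᵢ² = 0.68² + 0.08² + 0.10² + 0.14² = 0.4624 + 0.0064 + 0.0100 + 0.0196 = 0.4984
B_Bull = 1 / 0.4984 = 2.0064
Ranking by B (broadest → narrowest): Green Frog (3.75) > Pickerel Frog (2.59) > Bullfrog (2.01)

Green Frog > Pickerel Frog > Bullfrog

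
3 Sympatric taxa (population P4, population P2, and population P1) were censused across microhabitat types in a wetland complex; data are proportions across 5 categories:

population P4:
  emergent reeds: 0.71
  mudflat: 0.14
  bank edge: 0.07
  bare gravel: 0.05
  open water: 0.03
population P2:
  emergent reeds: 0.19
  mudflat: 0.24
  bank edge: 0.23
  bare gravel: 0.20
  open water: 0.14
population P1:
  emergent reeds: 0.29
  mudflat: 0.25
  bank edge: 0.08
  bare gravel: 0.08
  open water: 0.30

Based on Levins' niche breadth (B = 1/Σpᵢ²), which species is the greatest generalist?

population P2

Σp_P4ᵢ² = 0.71² + 0.14² + 0.07² + 0.05² + 0.03² = 0.5041 + 0.0196 + 0.0049 + 0.0025 + 0.0009 = 0.5320
B_P4 = 1 / 0.5320 = 1.8797
Σp_P2ᵢ² = 0.19² + 0.24² + 0.23² + 0.20² + 0.14² = 0.0361 + 0.0576 + 0.0529 + 0.0400 + 0.0196 = 0.2062
B_P2 = 1 / 0.2062 = 4.8497
Σp_P1ᵢ² = 0.29² + 0.25² + 0.08² + 0.08² + 0.30² = 0.0841 + 0.0625 + 0.0064 + 0.0064 + 0.0900 = 0.2494
B_P1 = 1 / 0.2494 = 4.0096
Highest B → broadest niche (most generalist): population P2 (B = 4.85).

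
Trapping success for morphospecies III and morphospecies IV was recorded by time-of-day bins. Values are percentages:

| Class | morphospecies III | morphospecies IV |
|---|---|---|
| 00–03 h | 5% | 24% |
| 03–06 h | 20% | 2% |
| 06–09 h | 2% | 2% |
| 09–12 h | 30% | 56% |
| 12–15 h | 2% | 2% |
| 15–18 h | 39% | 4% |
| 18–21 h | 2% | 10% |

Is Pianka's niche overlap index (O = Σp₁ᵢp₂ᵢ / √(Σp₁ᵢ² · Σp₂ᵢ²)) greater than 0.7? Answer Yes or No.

No

Convert percentages to proportions (divide by 100).
Σ p₁ᵢp₂ᵢ = 0.0120 + 0.0040 + 0.0004 + 0.1680 + 0.0004 + 0.0156 + 0.0020 = 0.2024
Σp_1ᵢ² = 0.05² + 0.20² + 0.02² + 0.30² + 0.02² + 0.39² + 0.02² = 0.0025 + 0.0400 + 0.0004 + 0.0900 + 0.0004 + 0.1521 + 0.0004 = 0.2858
Σp_2ᵢ² = 0.24² + 0.02² + 0.02² + 0.56² + 0.02² + 0.04² + 0.10² = 0.0576 + 0.0004 + 0.0004 + 0.3136 + 0.0004 + 0.0016 + 0.0100 = 0.3840
O = 0.2024 / √(0.2858 × 0.3840) = 0.2024 / 0.33128 = 0.6110
O = 0.6110 < 0.7 → No.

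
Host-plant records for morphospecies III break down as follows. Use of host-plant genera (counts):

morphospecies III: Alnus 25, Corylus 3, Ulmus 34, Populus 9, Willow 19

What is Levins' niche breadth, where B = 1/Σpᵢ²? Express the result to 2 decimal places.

3.63

Proportions for morphospecies III (n=90): 25/90=0.2778, 3/90=0.0333, 34/90=0.3778, 9/90=0.1000, 19/90=0.2111
Σpᵢ² = 0.2778² + 0.0333² + 0.3778² + 0.1000² + 0.2111² = 0.077173 + 0.001109 + 0.142733 + 0.010000 + 0.044563 = 0.275578
B = 1 / 0.275578 = 3.6287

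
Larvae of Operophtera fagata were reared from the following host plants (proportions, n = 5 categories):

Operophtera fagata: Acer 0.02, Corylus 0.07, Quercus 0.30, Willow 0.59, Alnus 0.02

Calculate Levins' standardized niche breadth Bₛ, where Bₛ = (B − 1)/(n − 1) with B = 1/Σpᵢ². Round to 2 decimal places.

Σpᵢ² = 0.02² + 0.07² + 0.30² + 0.59² + 0.02² = 0.0004 + 0.0049 + 0.0900 + 0.3481 + 0.0004 = 0.4438
B = 1 / 0.4438 = 2.2533
Bₛ = (B − 1)/(n − 1) = (2.2533 − 1)/(5 − 1) = 1.2533/4 = 0.3133

0.31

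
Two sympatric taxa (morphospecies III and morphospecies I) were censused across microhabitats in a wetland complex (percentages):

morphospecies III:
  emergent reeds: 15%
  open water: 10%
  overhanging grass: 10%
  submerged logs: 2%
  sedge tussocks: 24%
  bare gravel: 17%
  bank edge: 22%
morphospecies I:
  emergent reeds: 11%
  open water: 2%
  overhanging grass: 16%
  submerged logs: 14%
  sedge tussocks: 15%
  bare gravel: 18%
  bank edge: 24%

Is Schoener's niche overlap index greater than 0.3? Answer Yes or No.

Yes

Convert percentages to proportions (divide by 100).
Σ|p₁ᵢ − p₂ᵢ| = 0.04 + 0.08 + 0.06 + 0.12 + 0.09 + 0.01 + 0.02 = 0.42
D = 1 − ½ × 0.42 = 1 − 0.210 = 0.7900
D = 0.7900 > 0.3 → Yes.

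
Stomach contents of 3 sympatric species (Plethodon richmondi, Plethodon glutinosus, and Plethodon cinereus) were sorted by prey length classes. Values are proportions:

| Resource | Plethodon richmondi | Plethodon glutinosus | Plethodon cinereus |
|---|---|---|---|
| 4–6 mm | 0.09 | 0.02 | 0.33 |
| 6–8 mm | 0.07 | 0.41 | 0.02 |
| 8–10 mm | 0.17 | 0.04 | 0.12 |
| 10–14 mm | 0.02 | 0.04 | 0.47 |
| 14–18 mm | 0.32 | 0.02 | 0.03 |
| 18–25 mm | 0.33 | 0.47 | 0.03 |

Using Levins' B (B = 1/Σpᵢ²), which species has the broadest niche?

Plethodon richmondi

Σp_richᵢ² = 0.09² + 0.07² + 0.17² + 0.02² + 0.32² + 0.33² = 0.0081 + 0.0049 + 0.0289 + 0.0004 + 0.1024 + 0.1089 = 0.2536
B_rich = 1 / 0.2536 = 3.9432
Σp_glutᵢ² = 0.02² + 0.41² + 0.04² + 0.04² + 0.02² + 0.47² = 0.0004 + 0.1681 + 0.0016 + 0.0016 + 0.0004 + 0.2209 = 0.3930
B_glut = 1 / 0.3930 = 2.5445
Σp_cineᵢ² = 0.33² + 0.02² + 0.12² + 0.47² + 0.03² + 0.03² = 0.1089 + 0.0004 + 0.0144 + 0.2209 + 0.0009 + 0.0009 = 0.3464
B_cine = 1 / 0.3464 = 2.8868
Highest B → broadest niche (most generalist): Plethodon richmondi (B = 3.94).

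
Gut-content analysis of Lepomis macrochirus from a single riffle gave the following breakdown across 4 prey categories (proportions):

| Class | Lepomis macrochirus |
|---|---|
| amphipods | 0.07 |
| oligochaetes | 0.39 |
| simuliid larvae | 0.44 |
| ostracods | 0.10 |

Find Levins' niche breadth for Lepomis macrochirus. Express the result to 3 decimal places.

Σpᵢ² = 0.07² + 0.39² + 0.44² + 0.10² = 0.0049 + 0.1521 + 0.1936 + 0.0100 = 0.3606
B = 1 / 0.3606 = 2.77316

2.773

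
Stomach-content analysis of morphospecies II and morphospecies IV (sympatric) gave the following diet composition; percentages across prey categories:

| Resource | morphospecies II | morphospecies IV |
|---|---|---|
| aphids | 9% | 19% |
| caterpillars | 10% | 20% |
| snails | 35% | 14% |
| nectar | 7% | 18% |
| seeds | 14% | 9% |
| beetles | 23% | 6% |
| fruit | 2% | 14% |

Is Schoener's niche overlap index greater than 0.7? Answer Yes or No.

No

Convert percentages to proportions (divide by 100).
Σ|p₁ᵢ − p₂ᵢ| = 0.10 + 0.10 + 0.21 + 0.11 + 0.05 + 0.17 + 0.12 = 0.86
D = 1 − ½ × 0.86 = 1 − 0.430 = 0.5700
D = 0.5700 < 0.7 → No.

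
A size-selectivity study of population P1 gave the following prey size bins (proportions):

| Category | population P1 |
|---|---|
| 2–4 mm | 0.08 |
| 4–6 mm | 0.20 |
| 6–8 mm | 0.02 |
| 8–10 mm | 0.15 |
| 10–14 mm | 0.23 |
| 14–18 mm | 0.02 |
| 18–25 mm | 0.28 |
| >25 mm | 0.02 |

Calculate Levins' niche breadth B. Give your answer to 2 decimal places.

4.97

Σpᵢ² = 0.08² + 0.20² + 0.02² + 0.15² + 0.23² + 0.02² + 0.28² + 0.02² = 0.0064 + 0.0400 + 0.0004 + 0.0225 + 0.0529 + 0.0004 + 0.0784 + 0.0004 = 0.2014
B = 1 / 0.2014 = 4.9652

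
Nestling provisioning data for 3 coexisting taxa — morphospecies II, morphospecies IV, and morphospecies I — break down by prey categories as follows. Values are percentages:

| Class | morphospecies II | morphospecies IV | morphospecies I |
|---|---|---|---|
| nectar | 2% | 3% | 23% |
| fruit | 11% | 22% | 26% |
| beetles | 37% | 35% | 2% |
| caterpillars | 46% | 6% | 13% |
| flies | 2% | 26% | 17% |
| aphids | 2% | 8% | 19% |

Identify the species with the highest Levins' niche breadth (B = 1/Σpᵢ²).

morphospecies I

Convert percentages to proportions (divide by 100).
Σp_IIᵢ² = 0.02² + 0.11² + 0.37² + 0.46² + 0.02² + 0.02² = 0.0004 + 0.0121 + 0.1369 + 0.2116 + 0.0004 + 0.0004 = 0.3618
B_II = 1 / 0.3618 = 2.7640
Σp_IVᵢ² = 0.03² + 0.22² + 0.35² + 0.06² + 0.26² + 0.08² = 0.0009 + 0.0484 + 0.1225 + 0.0036 + 0.0676 + 0.0064 = 0.2494
B_IV = 1 / 0.2494 = 4.0096
Σp_Iᵢ² = 0.23² + 0.26² + 0.02² + 0.13² + 0.17² + 0.19² = 0.0529 + 0.0676 + 0.0004 + 0.0169 + 0.0289 + 0.0361 = 0.2028
B_I = 1 / 0.2028 = 4.9310
Highest B → broadest niche (most generalist): morphospecies I (B = 4.93).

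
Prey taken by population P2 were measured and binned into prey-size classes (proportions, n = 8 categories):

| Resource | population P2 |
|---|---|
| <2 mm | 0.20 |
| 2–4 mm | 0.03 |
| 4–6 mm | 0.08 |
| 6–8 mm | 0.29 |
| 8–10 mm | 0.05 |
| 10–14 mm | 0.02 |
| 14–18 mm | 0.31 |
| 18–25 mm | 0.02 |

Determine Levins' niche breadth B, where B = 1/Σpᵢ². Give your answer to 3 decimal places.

4.333

Σpᵢ² = 0.20² + 0.03² + 0.08² + 0.29² + 0.05² + 0.02² + 0.31² + 0.02² = 0.0400 + 0.0009 + 0.0064 + 0.0841 + 0.0025 + 0.0004 + 0.0961 + 0.0004 = 0.2308
B = 1 / 0.2308 = 4.33276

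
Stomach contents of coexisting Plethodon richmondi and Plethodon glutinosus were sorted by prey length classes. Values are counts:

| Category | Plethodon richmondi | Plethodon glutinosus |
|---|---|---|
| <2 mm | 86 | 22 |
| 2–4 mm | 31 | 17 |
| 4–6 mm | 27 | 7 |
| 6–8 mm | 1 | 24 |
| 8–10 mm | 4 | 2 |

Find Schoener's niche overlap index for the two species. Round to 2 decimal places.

0.64

Proportions for Plethodon richmondi (n=149): 86/149=0.5772, 31/149=0.2081, 27/149=0.1812, 1/149=0.0067, 4/149=0.0268
Proportions for Plethodon glutinosus (n=72): 22/72=0.3056, 17/72=0.2361, 7/72=0.0972, 24/72=0.3333, 2/72=0.0278
Σ|p₁ᵢ − p₂ᵢ| = 0.2716 + 0.0280 + 0.0840 + 0.3266 + 0.0010 = 0.7112
D = 1 − ½ × 0.7112 = 1 − 0.35560 = 0.64440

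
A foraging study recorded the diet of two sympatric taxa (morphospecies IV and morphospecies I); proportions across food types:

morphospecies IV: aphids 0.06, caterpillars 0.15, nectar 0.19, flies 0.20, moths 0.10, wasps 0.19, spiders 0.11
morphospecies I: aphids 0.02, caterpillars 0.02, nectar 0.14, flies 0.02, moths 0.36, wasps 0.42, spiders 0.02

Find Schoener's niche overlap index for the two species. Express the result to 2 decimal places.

Σ|p₁ᵢ − p₂ᵢ| = 0.04 + 0.13 + 0.05 + 0.18 + 0.26 + 0.23 + 0.09 = 0.98
D = 1 − ½ × 0.98 = 1 − 0.490 = 0.5100

0.51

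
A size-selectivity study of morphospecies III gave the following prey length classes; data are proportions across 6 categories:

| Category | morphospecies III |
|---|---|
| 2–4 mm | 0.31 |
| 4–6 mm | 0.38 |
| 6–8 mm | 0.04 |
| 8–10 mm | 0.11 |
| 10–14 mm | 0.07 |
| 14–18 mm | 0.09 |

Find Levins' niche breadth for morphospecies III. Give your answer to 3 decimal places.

Σpᵢ² = 0.31² + 0.38² + 0.04² + 0.11² + 0.07² + 0.09² = 0.0961 + 0.1444 + 0.0016 + 0.0121 + 0.0049 + 0.0081 = 0.2672
B = 1 / 0.2672 = 3.74251

3.743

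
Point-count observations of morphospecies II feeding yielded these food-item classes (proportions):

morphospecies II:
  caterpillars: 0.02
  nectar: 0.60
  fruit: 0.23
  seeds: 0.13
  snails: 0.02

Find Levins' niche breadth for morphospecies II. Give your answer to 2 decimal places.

Σpᵢ² = 0.02² + 0.60² + 0.23² + 0.13² + 0.02² = 0.0004 + 0.3600 + 0.0529 + 0.0169 + 0.0004 = 0.4306
B = 1 / 0.4306 = 2.3223

2.32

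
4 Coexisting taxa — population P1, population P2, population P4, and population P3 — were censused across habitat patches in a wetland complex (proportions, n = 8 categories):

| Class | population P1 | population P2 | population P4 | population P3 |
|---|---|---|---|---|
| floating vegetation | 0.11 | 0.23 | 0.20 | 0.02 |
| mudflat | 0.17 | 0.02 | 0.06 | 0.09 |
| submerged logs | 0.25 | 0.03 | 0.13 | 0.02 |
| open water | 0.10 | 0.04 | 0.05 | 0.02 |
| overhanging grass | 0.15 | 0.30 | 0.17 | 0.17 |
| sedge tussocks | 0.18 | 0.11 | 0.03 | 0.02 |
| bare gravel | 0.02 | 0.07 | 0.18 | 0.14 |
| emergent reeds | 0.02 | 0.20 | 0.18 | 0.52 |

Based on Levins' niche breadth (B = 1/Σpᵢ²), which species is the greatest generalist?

population P4

Σp_P1ᵢ² = 0.11² + 0.17² + 0.25² + 0.10² + 0.15² + 0.18² + 0.02² + 0.02² = 0.0121 + 0.0289 + 0.0625 + 0.0100 + 0.0225 + 0.0324 + 0.0004 + 0.0004 = 0.1692
B_P1 = 1 / 0.1692 = 5.9102
Σp_P2ᵢ² = 0.23² + 0.02² + 0.03² + 0.04² + 0.30² + 0.11² + 0.07² + 0.20² = 0.0529 + 0.0004 + 0.0009 + 0.0016 + 0.0900 + 0.0121 + 0.0049 + 0.0400 = 0.2028
B_P2 = 1 / 0.2028 = 4.9310
Σp_P4ᵢ² = 0.20² + 0.06² + 0.13² + 0.05² + 0.17² + 0.03² + 0.18² + 0.18² = 0.0400 + 0.0036 + 0.0169 + 0.0025 + 0.0289 + 0.0009 + 0.0324 + 0.0324 = 0.1576
B_P4 = 1 / 0.1576 = 6.3452
Σp_P3ᵢ² = 0.02² + 0.09² + 0.02² + 0.02² + 0.17² + 0.02² + 0.14² + 0.52² = 0.0004 + 0.0081 + 0.0004 + 0.0004 + 0.0289 + 0.0004 + 0.0196 + 0.2704 = 0.3286
B_P3 = 1 / 0.3286 = 3.0432
Highest B → broadest niche (most generalist): population P4 (B = 6.35).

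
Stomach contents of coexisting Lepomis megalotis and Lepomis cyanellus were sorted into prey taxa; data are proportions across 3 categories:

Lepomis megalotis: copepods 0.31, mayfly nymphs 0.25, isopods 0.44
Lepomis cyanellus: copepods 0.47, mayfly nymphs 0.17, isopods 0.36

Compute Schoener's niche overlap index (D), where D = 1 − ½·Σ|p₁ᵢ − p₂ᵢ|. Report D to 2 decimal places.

0.84

Σ|p₁ᵢ − p₂ᵢ| = 0.16 + 0.08 + 0.08 = 0.32
D = 1 − ½ × 0.32 = 1 − 0.160 = 0.8400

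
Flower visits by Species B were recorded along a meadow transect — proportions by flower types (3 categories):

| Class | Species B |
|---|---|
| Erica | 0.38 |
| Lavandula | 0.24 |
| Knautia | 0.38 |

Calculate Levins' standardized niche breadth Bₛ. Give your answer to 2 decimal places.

0.94

Σpᵢ² = 0.38² + 0.24² + 0.38² = 0.1444 + 0.0576 + 0.1444 = 0.3464
B = 1 / 0.3464 = 2.8868
Bₛ = (B − 1)/(n − 1) = (2.8868 − 1)/(3 − 1) = 1.8868/2 = 0.9434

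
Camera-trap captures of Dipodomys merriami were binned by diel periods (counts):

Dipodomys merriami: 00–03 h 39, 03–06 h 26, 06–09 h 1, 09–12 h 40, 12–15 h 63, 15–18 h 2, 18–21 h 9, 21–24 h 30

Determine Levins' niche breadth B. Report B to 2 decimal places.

Proportions for Dipodomys merriami (n=210): 39/210=0.1857, 26/210=0.1238, 1/210=0.0048, 40/210=0.1905, 63/210=0.3000, 2/210=0.0095, 9/210=0.0429, 30/210=0.1429
Σpᵢ² = 0.1857² + 0.1238² + 0.0048² + 0.1905² + 0.3000² + 0.0095² + 0.0429² + 0.1429² = 0.034484 + 0.015326 + 0.000023 + 0.036290 + 0.090000 + 0.000090 + 0.001840 + 0.020420 = 0.198473
B = 1 / 0.198473 = 5.0385

5.04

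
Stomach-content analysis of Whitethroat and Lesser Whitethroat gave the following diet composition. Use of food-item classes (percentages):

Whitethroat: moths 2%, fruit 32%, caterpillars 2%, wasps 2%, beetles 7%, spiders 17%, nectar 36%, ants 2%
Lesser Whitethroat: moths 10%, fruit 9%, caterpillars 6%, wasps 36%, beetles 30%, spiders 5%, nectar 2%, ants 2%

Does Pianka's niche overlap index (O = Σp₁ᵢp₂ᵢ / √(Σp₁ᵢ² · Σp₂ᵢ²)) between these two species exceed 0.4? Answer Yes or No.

No

Convert percentages to proportions (divide by 100).
Σ p₁ᵢp₂ᵢ = 0.0020 + 0.0288 + 0.0012 + 0.0072 + 0.0210 + 0.0085 + 0.0072 + 0.0004 = 0.0763
Σp_1ᵢ² = 0.02² + 0.32² + 0.02² + 0.02² + 0.07² + 0.17² + 0.36² + 0.02² = 0.0004 + 0.1024 + 0.0004 + 0.0004 + 0.0049 + 0.0289 + 0.1296 + 0.0004 = 0.2674
Σp_2ᵢ² = 0.10² + 0.09² + 0.06² + 0.36² + 0.30² + 0.05² + 0.02² + 0.02² = 0.0100 + 0.0081 + 0.0036 + 0.1296 + 0.0900 + 0.0025 + 0.0004 + 0.0004 = 0.2446
O = 0.0763 / √(0.2674 × 0.2446) = 0.0763 / 0.25575 = 0.2983
O = 0.2983 < 0.4 → No.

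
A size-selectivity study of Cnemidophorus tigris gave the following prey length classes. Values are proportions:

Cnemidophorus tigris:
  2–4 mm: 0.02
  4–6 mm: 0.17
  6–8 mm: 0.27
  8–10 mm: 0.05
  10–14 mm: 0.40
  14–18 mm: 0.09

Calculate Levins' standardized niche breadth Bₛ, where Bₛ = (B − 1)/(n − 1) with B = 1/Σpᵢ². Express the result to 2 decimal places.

0.53

Σpᵢ² = 0.02² + 0.17² + 0.27² + 0.05² + 0.40² + 0.09² = 0.0004 + 0.0289 + 0.0729 + 0.0025 + 0.1600 + 0.0081 = 0.2728
B = 1 / 0.2728 = 3.6657
Bₛ = (B − 1)/(n − 1) = (3.6657 − 1)/(6 − 1) = 2.6657/5 = 0.5331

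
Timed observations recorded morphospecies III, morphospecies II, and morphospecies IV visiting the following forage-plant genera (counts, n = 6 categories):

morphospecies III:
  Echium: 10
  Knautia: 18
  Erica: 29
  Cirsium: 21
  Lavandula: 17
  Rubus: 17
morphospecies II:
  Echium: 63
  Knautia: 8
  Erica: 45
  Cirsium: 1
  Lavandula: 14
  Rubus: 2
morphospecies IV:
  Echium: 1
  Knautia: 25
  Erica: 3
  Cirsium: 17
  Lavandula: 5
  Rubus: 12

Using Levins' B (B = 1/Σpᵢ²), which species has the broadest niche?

Proportions for morphospecies III (n=112): 10/112=0.0893, 18/112=0.1607, 29/112=0.2589, 21/112=0.1875, 17/112=0.1518, 17/112=0.1518
Proportions for morphospecies II (n=133): 63/133=0.4737, 8/133=0.0602, 45/133=0.3383, 1/133=0.0075, 14/133=0.1053, 2/133=0.0150
Proportions for morphospecies IV (n=63): 1/63=0.0159, 25/63=0.3968, 3/63=0.0476, 17/63=0.2698, 5/63=0.0794, 12/63=0.1905
Σp_IIIᵢ² = 0.0893² + 0.1607² + 0.2589² + 0.1875² + 0.1518² + 0.1518² = 0.007974 + 0.025824 + 0.067029 + 0.035156 + 0.023043 + 0.023043 = 0.182069
B_III = 1 / 0.182069 = 5.4924
Σp_IIᵢ² = 0.4737² + 0.0602² + 0.3383² + 0.0075² + 0.1053² + 0.0150² = 0.224392 + 0.003624 + 0.114447 + 0.000056 + 0.011088 + 0.000225 = 0.353832
B_II = 1 / 0.353832 = 2.8262
Σp_IVᵢ² = 0.0159² + 0.3968² + 0.0476² + 0.2698² + 0.0794² + 0.1905² = 0.000253 + 0.157450 + 0.002266 + 0.072792 + 0.006304 + 0.036290 = 0.275355
B_IV = 1 / 0.275355 = 3.6317
Highest B → broadest niche (most generalist): morphospecies III (B = 5.49).

morphospecies III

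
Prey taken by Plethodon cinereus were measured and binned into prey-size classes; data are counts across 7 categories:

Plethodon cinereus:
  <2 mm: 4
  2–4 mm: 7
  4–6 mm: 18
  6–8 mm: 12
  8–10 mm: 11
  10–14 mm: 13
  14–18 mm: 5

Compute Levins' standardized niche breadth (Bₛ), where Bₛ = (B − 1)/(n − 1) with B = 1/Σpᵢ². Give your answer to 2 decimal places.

Proportions for Plethodon cinereus (n=70): 4/70=0.0571, 7/70=0.1000, 18/70=0.2571, 12/70=0.1714, 11/70=0.1571, 13/70=0.1857, 5/70=0.0714
Σpᵢ² = 0.0571² + 0.1000² + 0.2571² + 0.1714² + 0.1571² + 0.1857² + 0.0714² = 0.003260 + 0.010000 + 0.066100 + 0.029378 + 0.024680 + 0.034484 + 0.005098 = 0.173000
B = 1 / 0.173000 = 5.7803
Bₛ = (B − 1)/(n − 1) = (5.7803 − 1)/(7 − 1) = 4.7803/6 = 0.7967

0.80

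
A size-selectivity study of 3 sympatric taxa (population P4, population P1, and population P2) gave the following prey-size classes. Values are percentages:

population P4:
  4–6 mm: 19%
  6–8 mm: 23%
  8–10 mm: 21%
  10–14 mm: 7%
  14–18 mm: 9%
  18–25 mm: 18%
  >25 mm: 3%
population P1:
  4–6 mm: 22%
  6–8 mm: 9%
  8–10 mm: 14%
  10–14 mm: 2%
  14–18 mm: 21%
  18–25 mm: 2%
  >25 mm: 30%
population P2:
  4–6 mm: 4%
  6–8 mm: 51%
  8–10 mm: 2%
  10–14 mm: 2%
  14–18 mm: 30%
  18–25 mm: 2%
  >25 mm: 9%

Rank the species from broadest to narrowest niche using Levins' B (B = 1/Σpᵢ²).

Convert percentages to proportions (divide by 100).
Σp_P4ᵢ² = 0.19² + 0.23² + 0.21² + 0.07² + 0.09² + 0.18² + 0.03² = 0.0361 + 0.0529 + 0.0441 + 0.0049 + 0.0081 + 0.0324 + 0.0009 = 0.1794
B_P4 = 1 / 0.1794 = 5.5741
Σp_P1ᵢ² = 0.22² + 0.09² + 0.14² + 0.02² + 0.21² + 0.02² + 0.30² = 0.0484 + 0.0081 + 0.0196 + 0.0004 + 0.0441 + 0.0004 + 0.0900 = 0.2110
B_P1 = 1 / 0.2110 = 4.7393
Σp_P2ᵢ² = 0.04² + 0.51² + 0.02² + 0.02² + 0.30² + 0.02² + 0.09² = 0.0016 + 0.2601 + 0.0004 + 0.0004 + 0.0900 + 0.0004 + 0.0081 = 0.3610
B_P2 = 1 / 0.3610 = 2.7701
Ranking by B (broadest → narrowest): population P4 (5.57) > population P1 (4.74) > population P2 (2.77)

population P4 > population P1 > population P2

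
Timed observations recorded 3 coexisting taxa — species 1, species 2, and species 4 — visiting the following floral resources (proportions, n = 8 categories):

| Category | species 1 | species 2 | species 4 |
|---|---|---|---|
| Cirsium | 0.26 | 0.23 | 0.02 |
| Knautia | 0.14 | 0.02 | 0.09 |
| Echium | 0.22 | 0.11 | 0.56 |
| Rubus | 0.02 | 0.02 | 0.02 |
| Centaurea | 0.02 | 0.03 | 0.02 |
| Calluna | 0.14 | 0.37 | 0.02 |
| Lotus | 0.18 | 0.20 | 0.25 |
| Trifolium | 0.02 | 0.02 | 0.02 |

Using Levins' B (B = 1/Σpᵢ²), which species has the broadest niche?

Σp_1ᵢ² = 0.26² + 0.14² + 0.22² + 0.02² + 0.02² + 0.14² + 0.18² + 0.02² = 0.0676 + 0.0196 + 0.0484 + 0.0004 + 0.0004 + 0.0196 + 0.0324 + 0.0004 = 0.1888
B_1 = 1 / 0.1888 = 5.2966
Σp_2ᵢ² = 0.23² + 0.02² + 0.11² + 0.02² + 0.03² + 0.37² + 0.20² + 0.02² = 0.0529 + 0.0004 + 0.0121 + 0.0004 + 0.0009 + 0.1369 + 0.0400 + 0.0004 = 0.2440
B_2 = 1 / 0.2440 = 4.0984
Σp_4ᵢ² = 0.02² + 0.09² + 0.56² + 0.02² + 0.02² + 0.02² + 0.25² + 0.02² = 0.0004 + 0.0081 + 0.3136 + 0.0004 + 0.0004 + 0.0004 + 0.0625 + 0.0004 = 0.3862
B_4 = 1 / 0.3862 = 2.5893
Highest B → broadest niche (most generalist): species 1 (B = 5.30).

species 1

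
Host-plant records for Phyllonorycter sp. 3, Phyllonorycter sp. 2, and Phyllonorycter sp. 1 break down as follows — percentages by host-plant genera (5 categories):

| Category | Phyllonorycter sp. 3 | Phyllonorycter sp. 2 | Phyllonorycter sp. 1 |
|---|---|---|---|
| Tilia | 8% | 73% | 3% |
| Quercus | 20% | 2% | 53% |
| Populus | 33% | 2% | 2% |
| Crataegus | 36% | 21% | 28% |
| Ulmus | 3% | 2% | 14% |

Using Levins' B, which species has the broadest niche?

Convert percentages to proportions (divide by 100).
Σp_3ᵢ² = 0.08² + 0.20² + 0.33² + 0.36² + 0.03² = 0.0064 + 0.0400 + 0.1089 + 0.1296 + 0.0009 = 0.2858
B_3 = 1 / 0.2858 = 3.4990
Σp_2ᵢ² = 0.73² + 0.02² + 0.02² + 0.21² + 0.02² = 0.5329 + 0.0004 + 0.0004 + 0.0441 + 0.0004 = 0.5782
B_2 = 1 / 0.5782 = 1.7295
Σp_1ᵢ² = 0.03² + 0.53² + 0.02² + 0.28² + 0.14² = 0.0009 + 0.2809 + 0.0004 + 0.0784 + 0.0196 = 0.3802
B_1 = 1 / 0.3802 = 2.6302
Highest B → broadest niche (most generalist): Phyllonorycter sp. 3 (B = 3.50).

Phyllonorycter sp. 3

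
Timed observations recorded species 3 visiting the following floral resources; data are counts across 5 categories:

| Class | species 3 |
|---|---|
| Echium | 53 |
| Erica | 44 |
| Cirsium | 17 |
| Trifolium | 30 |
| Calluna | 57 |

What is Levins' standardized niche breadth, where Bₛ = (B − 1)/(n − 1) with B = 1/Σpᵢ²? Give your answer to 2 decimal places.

Proportions for species 3 (n=201): 53/201=0.2637, 44/201=0.2189, 17/201=0.0846, 30/201=0.1493, 57/201=0.2836
Σpᵢ² = 0.2637² + 0.2189² + 0.0846² + 0.1493² + 0.2836² = 0.069538 + 0.047917 + 0.007157 + 0.022290 + 0.080429 = 0.227331
B = 1 / 0.227331 = 4.3989
Bₛ = (B − 1)/(n − 1) = (4.3989 − 1)/(5 − 1) = 3.3989/4 = 0.8497

0.85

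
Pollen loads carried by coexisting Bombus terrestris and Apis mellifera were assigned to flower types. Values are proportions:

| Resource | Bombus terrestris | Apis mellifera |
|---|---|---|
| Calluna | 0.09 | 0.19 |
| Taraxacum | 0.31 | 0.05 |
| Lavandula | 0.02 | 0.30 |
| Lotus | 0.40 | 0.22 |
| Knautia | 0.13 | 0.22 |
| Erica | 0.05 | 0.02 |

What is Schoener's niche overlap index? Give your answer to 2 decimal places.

0.53

Σ|p₁ᵢ − p₂ᵢ| = 0.10 + 0.26 + 0.28 + 0.18 + 0.09 + 0.03 = 0.94
D = 1 − ½ × 0.94 = 1 − 0.470 = 0.5300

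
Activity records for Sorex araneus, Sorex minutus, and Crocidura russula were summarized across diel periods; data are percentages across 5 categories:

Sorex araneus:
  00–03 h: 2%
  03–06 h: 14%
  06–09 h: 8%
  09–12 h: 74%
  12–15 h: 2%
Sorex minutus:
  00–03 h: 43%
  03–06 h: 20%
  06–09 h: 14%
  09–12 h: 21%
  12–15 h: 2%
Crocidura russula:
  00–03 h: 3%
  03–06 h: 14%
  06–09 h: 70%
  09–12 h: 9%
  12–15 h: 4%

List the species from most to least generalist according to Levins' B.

Convert percentages to proportions (divide by 100).
Σp_aranᵢ² = 0.02² + 0.14² + 0.08² + 0.74² + 0.02² = 0.0004 + 0.0196 + 0.0064 + 0.5476 + 0.0004 = 0.5744
B_aran = 1 / 0.5744 = 1.7409
Σp_minuᵢ² = 0.43² + 0.20² + 0.14² + 0.21² + 0.02² = 0.1849 + 0.0400 + 0.0196 + 0.0441 + 0.0004 = 0.2890
B_minu = 1 / 0.2890 = 3.4602
Σp_russᵢ² = 0.03² + 0.14² + 0.70² + 0.09² + 0.04² = 0.0009 + 0.0196 + 0.4900 + 0.0081 + 0.0016 = 0.5202
B_russ = 1 / 0.5202 = 1.9223
Ranking by B (broadest → narrowest): Sorex minutus (3.46) > Crocidura russula (1.92) > Sorex araneus (1.74)

Sorex minutus > Crocidura russula > Sorex araneus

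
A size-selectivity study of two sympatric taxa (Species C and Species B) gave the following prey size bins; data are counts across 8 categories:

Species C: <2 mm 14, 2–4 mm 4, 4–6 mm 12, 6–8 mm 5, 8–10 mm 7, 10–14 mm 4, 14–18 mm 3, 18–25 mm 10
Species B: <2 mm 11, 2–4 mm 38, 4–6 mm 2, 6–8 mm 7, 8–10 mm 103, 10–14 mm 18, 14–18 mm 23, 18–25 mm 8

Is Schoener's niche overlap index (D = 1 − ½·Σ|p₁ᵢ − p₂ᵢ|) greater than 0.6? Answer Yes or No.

Proportions for Species C (n=59): 14/59=0.2373, 4/59=0.0678, 12/59=0.2034, 5/59=0.0847, 7/59=0.1186, 4/59=0.0678, 3/59=0.0508, 10/59=0.1695
Proportions for Species B (n=210): 11/210=0.0524, 38/210=0.1810, 2/210=0.0095, 7/210=0.0333, 103/210=0.4905, 18/210=0.0857, 23/210=0.1095, 8/210=0.0381
Σ|p₁ᵢ − p₂ᵢ| = 0.1849 + 0.1132 + 0.1939 + 0.0514 + 0.3719 + 0.0179 + 0.0587 + 0.1314 = 1.1233
D = 1 − ½ × 1.1233 = 1 − 0.56165 = 0.43835
D = 0.43835 < 0.6 → No.

No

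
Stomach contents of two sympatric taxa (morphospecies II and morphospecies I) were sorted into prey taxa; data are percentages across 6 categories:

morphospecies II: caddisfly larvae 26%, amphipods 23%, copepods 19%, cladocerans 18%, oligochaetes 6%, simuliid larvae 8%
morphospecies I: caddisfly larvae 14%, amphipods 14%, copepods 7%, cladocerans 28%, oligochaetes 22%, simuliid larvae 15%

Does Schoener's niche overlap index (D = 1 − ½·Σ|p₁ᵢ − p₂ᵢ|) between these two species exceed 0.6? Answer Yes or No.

Yes

Convert percentages to proportions (divide by 100).
Σ|p₁ᵢ − p₂ᵢ| = 0.12 + 0.09 + 0.12 + 0.10 + 0.16 + 0.07 = 0.66
D = 1 − ½ × 0.66 = 1 − 0.330 = 0.6700
D = 0.6700 > 0.6 → Yes.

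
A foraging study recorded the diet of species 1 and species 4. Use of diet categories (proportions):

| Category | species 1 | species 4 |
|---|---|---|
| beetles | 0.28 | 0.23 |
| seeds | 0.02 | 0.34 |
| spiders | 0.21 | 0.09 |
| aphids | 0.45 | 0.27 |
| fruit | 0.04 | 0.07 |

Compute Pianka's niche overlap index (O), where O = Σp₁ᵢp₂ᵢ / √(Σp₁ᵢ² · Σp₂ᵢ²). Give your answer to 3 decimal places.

0.743

Σ p₁ᵢp₂ᵢ = 0.0644 + 0.0068 + 0.0189 + 0.1215 + 0.0028 = 0.2144
Σp_1ᵢ² = 0.28² + 0.02² + 0.21² + 0.45² + 0.04² = 0.0784 + 0.0004 + 0.0441 + 0.2025 + 0.0016 = 0.3270
Σp_2ᵢ² = 0.23² + 0.34² + 0.09² + 0.27² + 0.07² = 0.0529 + 0.1156 + 0.0081 + 0.0729 + 0.0049 = 0.2544
O = 0.2144 / √(0.3270 × 0.2544) = 0.2144 / 0.288425 = 0.74335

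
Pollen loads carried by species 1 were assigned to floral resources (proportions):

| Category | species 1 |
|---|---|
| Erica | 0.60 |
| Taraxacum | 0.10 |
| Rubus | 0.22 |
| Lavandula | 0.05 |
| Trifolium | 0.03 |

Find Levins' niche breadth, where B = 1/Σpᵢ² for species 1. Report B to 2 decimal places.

2.37

Σpᵢ² = 0.60² + 0.10² + 0.22² + 0.05² + 0.03² = 0.3600 + 0.0100 + 0.0484 + 0.0025 + 0.0009 = 0.4218
B = 1 / 0.4218 = 2.3708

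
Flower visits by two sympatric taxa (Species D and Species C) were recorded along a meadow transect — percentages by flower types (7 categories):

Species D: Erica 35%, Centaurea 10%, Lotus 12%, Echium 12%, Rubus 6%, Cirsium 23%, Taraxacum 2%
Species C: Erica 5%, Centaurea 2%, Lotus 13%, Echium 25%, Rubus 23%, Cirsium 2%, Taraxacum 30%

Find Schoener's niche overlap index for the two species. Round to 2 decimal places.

Convert percentages to proportions (divide by 100).
Σ|p₁ᵢ − p₂ᵢ| = 0.30 + 0.08 + 0.01 + 0.13 + 0.17 + 0.21 + 0.28 = 1.18
D = 1 − ½ × 1.18 = 1 − 0.590 = 0.4100

0.41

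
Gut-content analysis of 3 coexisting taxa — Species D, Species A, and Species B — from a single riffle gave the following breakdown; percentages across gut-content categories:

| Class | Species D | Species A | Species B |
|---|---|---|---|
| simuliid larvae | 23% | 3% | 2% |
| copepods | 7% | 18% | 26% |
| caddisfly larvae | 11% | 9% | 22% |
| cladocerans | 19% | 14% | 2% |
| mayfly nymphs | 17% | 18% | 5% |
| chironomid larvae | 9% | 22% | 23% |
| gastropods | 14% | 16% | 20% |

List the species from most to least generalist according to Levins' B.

Species D > Species A > Species B

Convert percentages to proportions (divide by 100).
Σp_Dᵢ² = 0.23² + 0.07² + 0.11² + 0.19² + 0.17² + 0.09² + 0.14² = 0.0529 + 0.0049 + 0.0121 + 0.0361 + 0.0289 + 0.0081 + 0.0196 = 0.1626
B_D = 1 / 0.1626 = 6.1501
Σp_Aᵢ² = 0.03² + 0.18² + 0.09² + 0.14² + 0.18² + 0.22² + 0.16² = 0.0009 + 0.0324 + 0.0081 + 0.0196 + 0.0324 + 0.0484 + 0.0256 = 0.1674
B_A = 1 / 0.1674 = 5.9737
Σp_Bᵢ² = 0.02² + 0.26² + 0.22² + 0.02² + 0.05² + 0.23² + 0.20² = 0.0004 + 0.0676 + 0.0484 + 0.0004 + 0.0025 + 0.0529 + 0.0400 = 0.2122
B_B = 1 / 0.2122 = 4.7125
Ranking by B (broadest → narrowest): Species D (6.15) > Species A (5.97) > Species B (4.71)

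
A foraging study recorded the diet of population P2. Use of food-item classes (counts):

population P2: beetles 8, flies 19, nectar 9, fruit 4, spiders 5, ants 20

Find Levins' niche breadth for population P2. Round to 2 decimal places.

4.46

Proportions for population P2 (n=65): 8/65=0.1231, 19/65=0.2923, 9/65=0.1385, 4/65=0.0615, 5/65=0.0769, 20/65=0.3077
Σpᵢ² = 0.1231² + 0.2923² + 0.1385² + 0.0615² + 0.0769² + 0.3077² = 0.015154 + 0.085439 + 0.019182 + 0.003782 + 0.005914 + 0.094679 = 0.224150
B = 1 / 0.224150 = 4.4613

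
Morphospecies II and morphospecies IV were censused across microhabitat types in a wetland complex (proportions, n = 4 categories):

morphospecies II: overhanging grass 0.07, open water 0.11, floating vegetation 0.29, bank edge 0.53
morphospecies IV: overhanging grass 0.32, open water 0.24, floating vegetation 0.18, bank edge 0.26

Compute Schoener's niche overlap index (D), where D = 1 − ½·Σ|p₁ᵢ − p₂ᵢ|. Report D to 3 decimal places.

Σ|p₁ᵢ − p₂ᵢ| = 0.25 + 0.13 + 0.11 + 0.27 = 0.76
D = 1 − ½ × 0.76 = 1 − 0.380 = 0.62000

0.620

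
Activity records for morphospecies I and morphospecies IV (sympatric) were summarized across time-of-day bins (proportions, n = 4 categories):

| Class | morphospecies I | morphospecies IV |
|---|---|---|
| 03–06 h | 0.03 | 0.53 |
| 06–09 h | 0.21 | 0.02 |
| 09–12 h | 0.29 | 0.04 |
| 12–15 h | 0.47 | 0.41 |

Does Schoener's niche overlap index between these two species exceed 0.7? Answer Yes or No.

No

Σ|p₁ᵢ − p₂ᵢ| = 0.50 + 0.19 + 0.25 + 0.06 = 1.00
D = 1 − ½ × 1.00 = 1 − 0.500 = 0.5000
D = 0.5000 < 0.7 → No.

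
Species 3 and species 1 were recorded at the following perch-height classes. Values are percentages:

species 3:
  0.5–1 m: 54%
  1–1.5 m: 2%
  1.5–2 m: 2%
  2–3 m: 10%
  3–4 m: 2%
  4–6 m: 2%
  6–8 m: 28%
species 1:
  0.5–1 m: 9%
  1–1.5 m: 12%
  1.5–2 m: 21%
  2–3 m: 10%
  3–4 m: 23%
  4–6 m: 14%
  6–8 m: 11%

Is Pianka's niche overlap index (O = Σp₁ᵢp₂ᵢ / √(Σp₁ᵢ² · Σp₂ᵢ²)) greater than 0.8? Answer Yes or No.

Convert percentages to proportions (divide by 100).
Σ p₁ᵢp₂ᵢ = 0.0486 + 0.0024 + 0.0042 + 0.0100 + 0.0046 + 0.0028 + 0.0308 = 0.1034
Σp_1ᵢ² = 0.54² + 0.02² + 0.02² + 0.10² + 0.02² + 0.02² + 0.28² = 0.2916 + 0.0004 + 0.0004 + 0.0100 + 0.0004 + 0.0004 + 0.0784 = 0.3816
Σp_2ᵢ² = 0.09² + 0.12² + 0.21² + 0.10² + 0.23² + 0.14² + 0.11² = 0.0081 + 0.0144 + 0.0441 + 0.0100 + 0.0529 + 0.0196 + 0.0121 = 0.1612
O = 0.1034 / √(0.3816 × 0.1612) = 0.1034 / 0.24802 = 0.4169
O = 0.4169 < 0.8 → No.

No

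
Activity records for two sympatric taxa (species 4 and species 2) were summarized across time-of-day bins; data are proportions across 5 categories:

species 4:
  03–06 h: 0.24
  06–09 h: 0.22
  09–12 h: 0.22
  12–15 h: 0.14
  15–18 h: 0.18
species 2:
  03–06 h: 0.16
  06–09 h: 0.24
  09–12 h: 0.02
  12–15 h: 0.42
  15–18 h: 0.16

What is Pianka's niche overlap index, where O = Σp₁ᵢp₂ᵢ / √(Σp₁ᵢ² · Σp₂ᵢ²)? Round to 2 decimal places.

0.75

Σ p₁ᵢp₂ᵢ = 0.0384 + 0.0528 + 0.0044 + 0.0588 + 0.0288 = 0.1832
Σp_1ᵢ² = 0.24² + 0.22² + 0.22² + 0.14² + 0.18² = 0.0576 + 0.0484 + 0.0484 + 0.0196 + 0.0324 = 0.2064
Σp_2ᵢ² = 0.16² + 0.24² + 0.02² + 0.42² + 0.16² = 0.0256 + 0.0576 + 0.0004 + 0.1764 + 0.0256 = 0.2856
O = 0.1832 / √(0.2064 × 0.2856) = 0.1832 / 0.24279 = 0.7546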